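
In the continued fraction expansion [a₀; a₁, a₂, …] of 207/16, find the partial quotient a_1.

Apply division with remainder until the remainder is 0:
207 = 12·16 + 15, so a_0 = 12
16 = 1·15 + 1, so a_1 = 1

1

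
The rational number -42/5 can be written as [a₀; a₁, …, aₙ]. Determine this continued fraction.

[-9; 1, 1, 2]

-42 = -9·5 + 3, so a_0 = -9
5 = 1·3 + 2, so a_1 = 1
3 = 1·2 + 1, so a_2 = 1
2 = 2·1 + 0, so a_3 = 2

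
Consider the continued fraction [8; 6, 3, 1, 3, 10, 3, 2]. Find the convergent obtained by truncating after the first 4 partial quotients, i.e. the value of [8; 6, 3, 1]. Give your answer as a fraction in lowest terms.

204/25

Start with 1.
3 + 1/(1/1) = 3 + 1/1 = 4/1
6 + 1/(4/1) = 6 + 1/4 = 25/4
8 + 1/(25/4) = 8 + 4/25 = 204/25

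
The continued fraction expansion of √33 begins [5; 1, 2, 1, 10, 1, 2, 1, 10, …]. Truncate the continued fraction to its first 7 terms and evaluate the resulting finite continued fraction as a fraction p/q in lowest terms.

Use the convergent recurrence hₖ = aₖ·hₖ₋₁ + hₖ₋₂ (and likewise for the denominators kₖ):
a_0 = 5: 5/1
a_1 = 1: 6/1
a_2 = 2: 17/3
a_3 = 1: 23/4
a_4 = 10: 247/43
a_5 = 1: 270/47
a_6 = 2: 787/137

787/137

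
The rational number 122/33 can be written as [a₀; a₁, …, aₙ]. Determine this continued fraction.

[3; 1, 2, 3, 3]

Apply division with remainder until the remainder is 0:
⌊122/33⌋ = 3, remainder 23
⌊33/23⌋ = 1, remainder 10
⌊23/10⌋ = 2, remainder 3
⌊10/3⌋ = 3, remainder 1
⌊3/1⌋ = 3, remainder 0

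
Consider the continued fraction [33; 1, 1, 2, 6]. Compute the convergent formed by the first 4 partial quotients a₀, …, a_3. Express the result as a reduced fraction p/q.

Work from the innermost term outward:
Start with 2.
1 + 1/(2/1) = 1 + 1/2 = 3/2
1 + 1/(3/2) = 1 + 2/3 = 5/3
33 + 1/(5/3) = 33 + 3/5 = 168/5

168/5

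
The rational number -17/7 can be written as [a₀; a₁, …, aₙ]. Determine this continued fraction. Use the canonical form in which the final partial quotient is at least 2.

[-3; 1, 1, 3]

-17 = -3·7 + 4, so a_0 = -3
7 = 1·4 + 3, so a_1 = 1
4 = 1·3 + 1, so a_2 = 1
3 = 3·1 + 0, so a_3 = 3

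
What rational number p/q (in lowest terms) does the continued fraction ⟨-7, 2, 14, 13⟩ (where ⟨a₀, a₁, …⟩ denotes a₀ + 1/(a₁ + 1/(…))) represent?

-2470/379

Start with 13.
14 + 1/(13/1) = 14 + 1/13 = 183/13
2 + 1/(183/13) = 2 + 13/183 = 379/183
-7 + 1/(379/183) = -7 + 183/379 = -2470/379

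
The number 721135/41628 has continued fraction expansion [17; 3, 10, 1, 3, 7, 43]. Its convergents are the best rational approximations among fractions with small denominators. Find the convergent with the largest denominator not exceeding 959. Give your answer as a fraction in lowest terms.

a_0 = 17: 17/1  (≤ bound)
a_1 = 3: 52/3  (≤ bound)
a_2 = 10: 537/31  (≤ bound)
a_3 = 1: 589/34  (≤ bound)
a_4 = 3: 2304/133  (≤ bound)
a_5 = 7: 16717/965  (> 959, stop)

2304/133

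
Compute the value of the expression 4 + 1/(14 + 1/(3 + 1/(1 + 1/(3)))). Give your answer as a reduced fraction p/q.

871/214

Start with 3.
1 + 1/(3/1) = 1 + 1/3 = 4/3
3 + 1/(4/3) = 3 + 3/4 = 15/4
14 + 1/(15/4) = 14 + 4/15 = 214/15
4 + 1/(214/15) = 4 + 15/214 = 871/214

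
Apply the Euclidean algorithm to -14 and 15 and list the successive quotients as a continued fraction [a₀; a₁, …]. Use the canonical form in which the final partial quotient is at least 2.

-14 = -1·15 + 1, so a_0 = -1
15 = 15·1 + 0, so a_1 = 15

[-1; 15]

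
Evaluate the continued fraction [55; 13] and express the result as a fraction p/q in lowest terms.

716/13

a_0 = 55: 55/1
a_1 = 13: 716/13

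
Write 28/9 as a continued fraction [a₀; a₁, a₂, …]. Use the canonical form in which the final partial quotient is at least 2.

Repeatedly divide and take the remainder:
28 = 3·9 + 1, so a_0 = 3
9 = 9·1 + 0, so a_1 = 9

[3; 9]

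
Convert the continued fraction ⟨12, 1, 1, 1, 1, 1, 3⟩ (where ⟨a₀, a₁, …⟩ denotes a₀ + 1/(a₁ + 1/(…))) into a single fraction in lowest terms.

Starting at the tail and folding back:
Start with 3.
1 + 1/(3/1) = 1 + 1/3 = 4/3
1 + 1/(4/3) = 1 + 3/4 = 7/4
1 + 1/(7/4) = 1 + 4/7 = 11/7
1 + 1/(11/7) = 1 + 7/11 = 18/11
1 + 1/(18/11) = 1 + 11/18 = 29/18
12 + 1/(29/18) = 12 + 18/29 = 366/29

366/29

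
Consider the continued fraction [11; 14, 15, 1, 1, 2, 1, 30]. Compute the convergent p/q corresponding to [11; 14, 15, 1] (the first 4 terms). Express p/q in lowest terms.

Use the convergent recurrence hₖ = aₖ·hₖ₋₁ + hₖ₋₂ (and likewise for the denominators kₖ):
a_0 = 11: 11/1
a_1 = 14: 155/14
a_2 = 15: 2336/211
a_3 = 1: 2491/225

2491/225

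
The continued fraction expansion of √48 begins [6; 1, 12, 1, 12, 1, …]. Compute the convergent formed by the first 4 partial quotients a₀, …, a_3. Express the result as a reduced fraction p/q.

97/14

Starting at the tail and folding back:
Start with 1.
12 + 1/(1/1) = 12 + 1/1 = 13/1
1 + 1/(13/1) = 1 + 1/13 = 14/13
6 + 1/(14/13) = 6 + 13/14 = 97/14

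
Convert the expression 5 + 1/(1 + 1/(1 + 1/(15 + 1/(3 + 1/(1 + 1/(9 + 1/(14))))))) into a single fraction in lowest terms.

Work from the innermost term outward:
Start with 14.
9 + 1/(14/1) = 9 + 1/14 = 127/14
1 + 1/(127/14) = 1 + 14/127 = 141/127
3 + 1/(141/127) = 3 + 127/141 = 550/141
15 + 1/(550/141) = 15 + 141/550 = 8391/550
1 + 1/(8391/550) = 1 + 550/8391 = 8941/8391
1 + 1/(8941/8391) = 1 + 8391/8941 = 17332/8941
5 + 1/(17332/8941) = 5 + 8941/17332 = 95601/17332

95601/17332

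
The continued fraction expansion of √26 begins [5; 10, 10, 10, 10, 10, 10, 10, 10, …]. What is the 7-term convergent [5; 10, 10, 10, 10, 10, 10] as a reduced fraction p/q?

5357035/1050601

Work from the innermost term outward:
Start with 10.
10 + 1/(10/1) = 10 + 1/10 = 101/10
10 + 1/(101/10) = 10 + 10/101 = 1020/101
10 + 1/(1020/101) = 10 + 101/1020 = 10301/1020
10 + 1/(10301/1020) = 10 + 1020/10301 = 104030/10301
10 + 1/(104030/10301) = 10 + 10301/104030 = 1050601/104030
5 + 1/(1050601/104030) = 5 + 104030/1050601 = 5357035/1050601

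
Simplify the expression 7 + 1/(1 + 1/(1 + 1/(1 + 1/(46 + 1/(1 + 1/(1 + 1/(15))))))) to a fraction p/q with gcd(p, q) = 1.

33631/4388

Build up convergents one term at a time:
a_0 = 7: 7/1
a_1 = 1: 8/1
a_2 = 1: 15/2
a_3 = 1: 23/3
a_4 = 46: 1073/140
a_5 = 1: 1096/143
a_6 = 1: 2169/283
a_7 = 15: 33631/4388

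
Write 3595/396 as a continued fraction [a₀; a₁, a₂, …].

Repeatedly divide and take the remainder:
3595 = 9·396 + 31, so a_0 = 9
396 = 12·31 + 24, so a_1 = 12
31 = 1·24 + 7, so a_2 = 1
24 = 3·7 + 3, so a_3 = 3
7 = 2·3 + 1, so a_4 = 2
3 = 3·1 + 0, so a_5 = 3

[9; 12, 1, 3, 2, 3]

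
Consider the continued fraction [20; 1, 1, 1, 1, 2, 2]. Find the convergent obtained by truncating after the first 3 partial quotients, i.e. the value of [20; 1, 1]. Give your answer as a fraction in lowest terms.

41/2

Start with 1.
1 + 1/(1/1) = 1 + 1/1 = 2/1
20 + 1/(2/1) = 20 + 1/2 = 41/2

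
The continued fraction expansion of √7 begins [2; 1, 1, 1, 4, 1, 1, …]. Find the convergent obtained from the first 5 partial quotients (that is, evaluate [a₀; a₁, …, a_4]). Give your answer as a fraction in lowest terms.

37/14

a_0 = 2: 2/1
a_1 = 1: 3/1
a_2 = 1: 5/2
a_3 = 1: 8/3
a_4 = 4: 37/14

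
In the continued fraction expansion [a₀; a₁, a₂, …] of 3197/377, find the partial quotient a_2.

Repeatedly divide and take the remainder:
⌊3197/377⌋ = 8, remainder 181
⌊377/181⌋ = 2, remainder 15
⌊181/15⌋ = 12, remainder 1

12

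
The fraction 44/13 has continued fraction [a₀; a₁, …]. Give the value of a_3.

Run the Euclidean algorithm, recording each quotient:
44 ÷ 13 → quotient 3, remainder 5
13 ÷ 5 → quotient 2, remainder 3
5 ÷ 3 → quotient 1, remainder 2
3 ÷ 2 → quotient 1, remainder 1

1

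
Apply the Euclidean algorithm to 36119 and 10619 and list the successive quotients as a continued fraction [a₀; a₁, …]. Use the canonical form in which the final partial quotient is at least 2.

[3; 2, 2, 29, 10, 3, 2]

Apply division with remainder until the remainder is 0:
36119 ÷ 10619 → quotient 3, remainder 4262
10619 ÷ 4262 → quotient 2, remainder 2095
4262 ÷ 2095 → quotient 2, remainder 72
2095 ÷ 72 → quotient 29, remainder 7
72 ÷ 7 → quotient 10, remainder 2
7 ÷ 2 → quotient 3, remainder 1
2 ÷ 1 → quotient 2, remainder 0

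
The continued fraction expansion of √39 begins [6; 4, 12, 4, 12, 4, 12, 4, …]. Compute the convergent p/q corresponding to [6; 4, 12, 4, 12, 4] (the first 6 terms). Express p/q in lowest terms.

62425/9996

Start with 4.
12 + 1/(4/1) = 12 + 1/4 = 49/4
4 + 1/(49/4) = 4 + 4/49 = 200/49
12 + 1/(200/49) = 12 + 49/200 = 2449/200
4 + 1/(2449/200) = 4 + 200/2449 = 9996/2449
6 + 1/(9996/2449) = 6 + 2449/9996 = 62425/9996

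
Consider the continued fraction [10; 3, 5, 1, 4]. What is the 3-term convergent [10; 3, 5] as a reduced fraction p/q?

165/16

a_0 = 10: 10/1
a_1 = 3: 31/3
a_2 = 5: 165/16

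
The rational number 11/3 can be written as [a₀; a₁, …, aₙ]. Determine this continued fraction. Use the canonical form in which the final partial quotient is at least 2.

Apply division with remainder until the remainder is 0:
11 = 3·3 + 2, so a_0 = 3
3 = 1·2 + 1, so a_1 = 1
2 = 2·1 + 0, so a_2 = 2

[3; 1, 2]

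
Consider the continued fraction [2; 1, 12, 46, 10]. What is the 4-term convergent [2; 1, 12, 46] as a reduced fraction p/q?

1751/599

Compute successive convergents:
a_0 = 2: 2/1
a_1 = 1: 3/1
a_2 = 12: 38/13
a_3 = 46: 1751/599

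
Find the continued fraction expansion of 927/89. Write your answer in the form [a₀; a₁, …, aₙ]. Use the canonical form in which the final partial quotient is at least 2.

⌊927/89⌋ = 10, remainder 37
⌊89/37⌋ = 2, remainder 15
⌊37/15⌋ = 2, remainder 7
⌊15/7⌋ = 2, remainder 1
⌊7/1⌋ = 7, remainder 0

[10; 2, 2, 2, 7]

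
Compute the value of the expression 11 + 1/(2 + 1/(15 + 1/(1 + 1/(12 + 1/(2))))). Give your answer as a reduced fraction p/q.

Start with 2.
12 + 1/(2/1) = 12 + 1/2 = 25/2
1 + 1/(25/2) = 1 + 2/25 = 27/25
15 + 1/(27/25) = 15 + 25/27 = 430/27
2 + 1/(430/27) = 2 + 27/430 = 887/430
11 + 1/(887/430) = 11 + 430/887 = 10187/887

10187/887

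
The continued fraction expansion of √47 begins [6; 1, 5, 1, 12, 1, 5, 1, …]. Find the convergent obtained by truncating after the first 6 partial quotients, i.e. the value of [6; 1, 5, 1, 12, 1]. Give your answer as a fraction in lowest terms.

665/97

Work from the innermost term outward:
Start with 1.
12 + 1/(1/1) = 12 + 1/1 = 13/1
1 + 1/(13/1) = 1 + 1/13 = 14/13
5 + 1/(14/13) = 5 + 13/14 = 83/14
1 + 1/(83/14) = 1 + 14/83 = 97/83
6 + 1/(97/83) = 6 + 83/97 = 665/97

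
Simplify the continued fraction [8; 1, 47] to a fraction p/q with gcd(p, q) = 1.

431/48

Starting at the tail and folding back:
Start with 47.
1 + 1/(47/1) = 1 + 1/47 = 48/47
8 + 1/(48/47) = 8 + 47/48 = 431/48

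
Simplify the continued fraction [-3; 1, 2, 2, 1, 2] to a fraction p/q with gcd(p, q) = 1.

-62/27

a_0 = -3: -3/1
a_1 = 1: -2/1
a_2 = 2: -7/3
a_3 = 2: -16/7
a_4 = 1: -23/10
a_5 = 2: -62/27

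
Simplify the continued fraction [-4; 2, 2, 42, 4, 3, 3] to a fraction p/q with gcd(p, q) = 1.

Start with 3.
3 + 1/(3/1) = 3 + 1/3 = 10/3
4 + 1/(10/3) = 4 + 3/10 = 43/10
42 + 1/(43/10) = 42 + 10/43 = 1816/43
2 + 1/(1816/43) = 2 + 43/1816 = 3675/1816
2 + 1/(3675/1816) = 2 + 1816/3675 = 9166/3675
-4 + 1/(9166/3675) = -4 + 3675/9166 = -32989/9166

-32989/9166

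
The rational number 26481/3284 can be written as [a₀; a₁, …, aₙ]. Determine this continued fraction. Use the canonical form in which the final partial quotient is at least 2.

[8; 15, 1, 2, 2, 14, 2]

Apply division with remainder until the remainder is 0:
26481 = 8·3284 + 209, so a_0 = 8
3284 = 15·209 + 149, so a_1 = 15
209 = 1·149 + 60, so a_2 = 1
149 = 2·60 + 29, so a_3 = 2
60 = 2·29 + 2, so a_4 = 2
29 = 14·2 + 1, so a_5 = 14
2 = 2·1 + 0, so a_6 = 2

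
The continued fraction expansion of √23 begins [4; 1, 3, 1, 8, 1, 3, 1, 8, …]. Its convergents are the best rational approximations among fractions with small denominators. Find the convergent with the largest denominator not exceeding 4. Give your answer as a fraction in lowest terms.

a_0 = 4: 4/1  (≤ bound)
a_1 = 1: 5/1  (≤ bound)
a_2 = 3: 19/4  (≤ bound)
a_3 = 1: 24/5  (> 4, stop)

19/4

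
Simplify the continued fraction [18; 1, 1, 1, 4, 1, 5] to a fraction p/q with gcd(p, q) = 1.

Start with 5.
1 + 1/(5/1) = 1 + 1/5 = 6/5
4 + 1/(6/5) = 4 + 5/6 = 29/6
1 + 1/(29/6) = 1 + 6/29 = 35/29
1 + 1/(35/29) = 1 + 29/35 = 64/35
1 + 1/(64/35) = 1 + 35/64 = 99/64
18 + 1/(99/64) = 18 + 64/99 = 1846/99

1846/99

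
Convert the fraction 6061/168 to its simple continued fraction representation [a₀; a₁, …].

6061 = 36·168 + 13, so a_0 = 36
168 = 12·13 + 12, so a_1 = 12
13 = 1·12 + 1, so a_2 = 1
12 = 12·1 + 0, so a_3 = 12

[36; 12, 1, 12]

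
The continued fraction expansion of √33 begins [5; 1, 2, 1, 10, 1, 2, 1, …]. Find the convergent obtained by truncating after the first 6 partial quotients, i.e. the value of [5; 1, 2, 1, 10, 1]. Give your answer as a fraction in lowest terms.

270/47

Collapse the nested fraction from the inside out:
Start with 1.
10 + 1/(1/1) = 10 + 1/1 = 11/1
1 + 1/(11/1) = 1 + 1/11 = 12/11
2 + 1/(12/11) = 2 + 11/12 = 35/12
1 + 1/(35/12) = 1 + 12/35 = 47/35
5 + 1/(47/35) = 5 + 35/47 = 270/47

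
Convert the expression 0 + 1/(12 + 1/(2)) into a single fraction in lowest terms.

Start with 2.
12 + 1/(2/1) = 12 + 1/2 = 25/2
0 + 1/(25/2) = 0 + 2/25 = 2/25

2/25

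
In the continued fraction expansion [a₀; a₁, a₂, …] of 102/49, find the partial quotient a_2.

⌊102/49⌋ = 2, remainder 4
⌊49/4⌋ = 12, remainder 1
⌊4/1⌋ = 4, remainder 0

4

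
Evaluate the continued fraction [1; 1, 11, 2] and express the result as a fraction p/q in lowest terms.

48/25

a_0 = 1: 1/1
a_1 = 1: 2/1
a_2 = 11: 23/12
a_3 = 2: 48/25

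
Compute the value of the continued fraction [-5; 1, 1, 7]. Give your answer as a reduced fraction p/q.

-67/15

Build up convergents one term at a time:
a_0 = -5: -5/1
a_1 = 1: -4/1
a_2 = 1: -9/2
a_3 = 7: -67/15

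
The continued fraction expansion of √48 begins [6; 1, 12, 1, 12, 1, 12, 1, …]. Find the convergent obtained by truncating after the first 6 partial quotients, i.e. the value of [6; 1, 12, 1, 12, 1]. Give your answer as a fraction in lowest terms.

1351/195

Compute successive convergents:
a_0 = 6: 6/1
a_1 = 1: 7/1
a_2 = 12: 90/13
a_3 = 1: 97/14
a_4 = 12: 1254/181
a_5 = 1: 1351/195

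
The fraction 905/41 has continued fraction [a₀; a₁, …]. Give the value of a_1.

905 ÷ 41 → quotient 22, remainder 3
41 ÷ 3 → quotient 13, remainder 2

13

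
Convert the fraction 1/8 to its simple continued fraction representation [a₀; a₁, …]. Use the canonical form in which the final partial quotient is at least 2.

1 ÷ 8 → quotient 0, remainder 1
8 ÷ 1 → quotient 8, remainder 0

[0; 8]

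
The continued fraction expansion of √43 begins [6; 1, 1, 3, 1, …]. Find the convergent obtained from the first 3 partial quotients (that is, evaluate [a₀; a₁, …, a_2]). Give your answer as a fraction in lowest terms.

a_0 = 6: 6/1
a_1 = 1: 7/1
a_2 = 1: 13/2

13/2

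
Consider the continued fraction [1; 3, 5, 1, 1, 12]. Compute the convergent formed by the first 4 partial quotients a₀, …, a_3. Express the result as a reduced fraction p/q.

25/19

a_0 = 1: 1/1
a_1 = 3: 4/3
a_2 = 5: 21/16
a_3 = 1: 25/19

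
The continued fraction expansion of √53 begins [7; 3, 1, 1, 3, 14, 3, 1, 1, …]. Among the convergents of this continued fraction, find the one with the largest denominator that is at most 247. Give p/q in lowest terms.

a_0 = 7: 7/1  (≤ bound)
a_1 = 3: 22/3  (≤ bound)
a_2 = 1: 29/4  (≤ bound)
a_3 = 1: 51/7  (≤ bound)
a_4 = 3: 182/25  (≤ bound)
a_5 = 14: 2599/357  (> 247, stop)

182/25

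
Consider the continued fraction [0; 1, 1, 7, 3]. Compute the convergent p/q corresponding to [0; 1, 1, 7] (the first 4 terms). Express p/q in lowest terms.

Start with 7.
1 + 1/(7/1) = 1 + 1/7 = 8/7
1 + 1/(8/7) = 1 + 7/8 = 15/8
0 + 1/(15/8) = 0 + 8/15 = 8/15

8/15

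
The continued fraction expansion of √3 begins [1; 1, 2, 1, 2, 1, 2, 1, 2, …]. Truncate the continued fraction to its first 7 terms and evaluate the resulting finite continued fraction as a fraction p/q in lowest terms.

Compute successive convergents:
a_0 = 1: 1/1
a_1 = 1: 2/1
a_2 = 2: 5/3
a_3 = 1: 7/4
a_4 = 2: 19/11
a_5 = 1: 26/15
a_6 = 2: 71/41

71/41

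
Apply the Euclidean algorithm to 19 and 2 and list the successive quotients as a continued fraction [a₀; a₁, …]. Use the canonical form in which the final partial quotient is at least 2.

⌊19/2⌋ = 9, remainder 1
⌊2/1⌋ = 2, remainder 0

[9; 2]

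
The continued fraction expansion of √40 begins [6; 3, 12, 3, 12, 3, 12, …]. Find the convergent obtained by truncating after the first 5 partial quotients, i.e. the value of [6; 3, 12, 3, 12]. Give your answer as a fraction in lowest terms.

Compute successive convergents:
a_0 = 6: 6/1
a_1 = 3: 19/3
a_2 = 12: 234/37
a_3 = 3: 721/114
a_4 = 12: 8886/1405

8886/1405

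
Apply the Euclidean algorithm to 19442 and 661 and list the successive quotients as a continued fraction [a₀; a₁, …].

[29; 2, 2, 2, 1, 2, 14]

19442 ÷ 661 → quotient 29, remainder 273
661 ÷ 273 → quotient 2, remainder 115
273 ÷ 115 → quotient 2, remainder 43
115 ÷ 43 → quotient 2, remainder 29
43 ÷ 29 → quotient 1, remainder 14
29 ÷ 14 → quotient 2, remainder 1
14 ÷ 1 → quotient 14, remainder 0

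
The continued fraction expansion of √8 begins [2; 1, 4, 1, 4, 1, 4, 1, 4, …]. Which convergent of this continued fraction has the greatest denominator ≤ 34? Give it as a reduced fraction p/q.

a_0 = 2: 2/1  (≤ bound)
a_1 = 1: 3/1  (≤ bound)
a_2 = 4: 14/5  (≤ bound)
a_3 = 1: 17/6  (≤ bound)
a_4 = 4: 82/29  (≤ bound)
a_5 = 1: 99/35  (> 34, stop)

82/29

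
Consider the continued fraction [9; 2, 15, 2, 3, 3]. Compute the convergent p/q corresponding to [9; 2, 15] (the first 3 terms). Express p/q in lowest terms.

294/31

Work from the innermost term outward:
Start with 15.
2 + 1/(15/1) = 2 + 1/15 = 31/15
9 + 1/(31/15) = 9 + 15/31 = 294/31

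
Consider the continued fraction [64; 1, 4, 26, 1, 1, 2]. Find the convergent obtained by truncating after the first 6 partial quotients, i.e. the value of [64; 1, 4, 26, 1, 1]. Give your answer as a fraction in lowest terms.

17302/267

Starting at the tail and folding back:
Start with 1.
1 + 1/(1/1) = 1 + 1/1 = 2/1
26 + 1/(2/1) = 26 + 1/2 = 53/2
4 + 1/(53/2) = 4 + 2/53 = 214/53
1 + 1/(214/53) = 1 + 53/214 = 267/214
64 + 1/(267/214) = 64 + 214/267 = 17302/267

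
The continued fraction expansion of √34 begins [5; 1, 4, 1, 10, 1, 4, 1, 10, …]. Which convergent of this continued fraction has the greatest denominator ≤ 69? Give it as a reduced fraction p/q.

List convergents until the denominator exceeds the bound:
a_0 = 5: 5/1  (≤ bound)
a_1 = 1: 6/1  (≤ bound)
a_2 = 4: 29/5  (≤ bound)
a_3 = 1: 35/6  (≤ bound)
a_4 = 10: 379/65  (≤ bound)
a_5 = 1: 414/71  (> 69, stop)

379/65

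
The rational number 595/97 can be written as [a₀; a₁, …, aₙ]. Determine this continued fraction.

[6; 7, 2, 6]

⌊595/97⌋ = 6, remainder 13
⌊97/13⌋ = 7, remainder 6
⌊13/6⌋ = 2, remainder 1
⌊6/1⌋ = 6, remainder 0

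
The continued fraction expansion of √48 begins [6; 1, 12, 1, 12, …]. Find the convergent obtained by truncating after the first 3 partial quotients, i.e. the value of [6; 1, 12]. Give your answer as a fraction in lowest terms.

90/13

Start with 12.
1 + 1/(12/1) = 1 + 1/12 = 13/12
6 + 1/(13/12) = 6 + 12/13 = 90/13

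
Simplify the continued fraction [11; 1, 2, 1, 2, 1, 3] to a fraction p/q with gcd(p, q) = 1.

657/56

a_0 = 11: 11/1
a_1 = 1: 12/1
a_2 = 2: 35/3
a_3 = 1: 47/4
a_4 = 2: 129/11
a_5 = 1: 176/15
a_6 = 3: 657/56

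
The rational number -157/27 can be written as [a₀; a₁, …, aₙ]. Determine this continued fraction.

Repeatedly divide and take the remainder:
⌊-157/27⌋ = -6, remainder 5
⌊27/5⌋ = 5, remainder 2
⌊5/2⌋ = 2, remainder 1
⌊2/1⌋ = 2, remainder 0

[-6; 5, 2, 2]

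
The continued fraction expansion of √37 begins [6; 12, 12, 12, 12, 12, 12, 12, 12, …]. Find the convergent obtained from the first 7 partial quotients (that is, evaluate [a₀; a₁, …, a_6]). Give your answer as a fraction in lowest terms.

18798954/3090529

Build up convergents one term at a time:
a_0 = 6: 6/1
a_1 = 12: 73/12
a_2 = 12: 882/145
a_3 = 12: 10657/1752
a_4 = 12: 128766/21169
a_5 = 12: 1555849/255780
a_6 = 12: 18798954/3090529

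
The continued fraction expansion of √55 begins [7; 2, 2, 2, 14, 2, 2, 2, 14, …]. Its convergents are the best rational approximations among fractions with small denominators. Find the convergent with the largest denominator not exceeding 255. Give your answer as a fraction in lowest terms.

1283/173

a_0 = 7: 7/1  (≤ bound)
a_1 = 2: 15/2  (≤ bound)
a_2 = 2: 37/5  (≤ bound)
a_3 = 2: 89/12  (≤ bound)
a_4 = 14: 1283/173  (≤ bound)
a_5 = 2: 2655/358  (> 255, stop)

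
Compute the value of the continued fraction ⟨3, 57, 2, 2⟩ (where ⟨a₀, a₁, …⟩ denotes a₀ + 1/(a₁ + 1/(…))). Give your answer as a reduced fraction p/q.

Starting at the tail and folding back:
Start with 2.
2 + 1/(2/1) = 2 + 1/2 = 5/2
57 + 1/(5/2) = 57 + 2/5 = 287/5
3 + 1/(287/5) = 3 + 5/287 = 866/287

866/287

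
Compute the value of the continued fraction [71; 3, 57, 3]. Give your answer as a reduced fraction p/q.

Start with 3.
57 + 1/(3/1) = 57 + 1/3 = 172/3
3 + 1/(172/3) = 3 + 3/172 = 519/172
71 + 1/(519/172) = 71 + 172/519 = 37021/519

37021/519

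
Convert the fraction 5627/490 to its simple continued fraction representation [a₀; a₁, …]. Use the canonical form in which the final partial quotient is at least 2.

⌊5627/490⌋ = 11, remainder 237
⌊490/237⌋ = 2, remainder 16
⌊237/16⌋ = 14, remainder 13
⌊16/13⌋ = 1, remainder 3
⌊13/3⌋ = 4, remainder 1
⌊3/1⌋ = 3, remainder 0

[11; 2, 14, 1, 4, 3]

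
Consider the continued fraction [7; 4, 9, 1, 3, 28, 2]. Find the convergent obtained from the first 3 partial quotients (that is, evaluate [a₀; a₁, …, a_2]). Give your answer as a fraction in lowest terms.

268/37

Start with 9.
4 + 1/(9/1) = 4 + 1/9 = 37/9
7 + 1/(37/9) = 7 + 9/37 = 268/37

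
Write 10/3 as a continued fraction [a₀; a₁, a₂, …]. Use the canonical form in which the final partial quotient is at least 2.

Apply division with remainder until the remainder is 0:
⌊10/3⌋ = 3, remainder 1
⌊3/1⌋ = 3, remainder 0

[3; 3]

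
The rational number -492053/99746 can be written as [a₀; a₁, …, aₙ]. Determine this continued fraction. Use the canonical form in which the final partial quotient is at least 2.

[-5; 14, 1, 15, 3, 13, 3, 3]

Repeatedly divide and take the remainder:
-492053 = -5·99746 + 6677, so a_0 = -5
99746 = 14·6677 + 6268, so a_1 = 14
6677 = 1·6268 + 409, so a_2 = 1
6268 = 15·409 + 133, so a_3 = 15
409 = 3·133 + 10, so a_4 = 3
133 = 13·10 + 3, so a_5 = 13
10 = 3·3 + 1, so a_6 = 3
3 = 3·1 + 0, so a_7 = 3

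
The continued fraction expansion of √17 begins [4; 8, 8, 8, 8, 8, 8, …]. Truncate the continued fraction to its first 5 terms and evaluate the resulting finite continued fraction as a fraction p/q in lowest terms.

17684/4289

Collapse the nested fraction from the inside out:
Start with 8.
8 + 1/(8/1) = 8 + 1/8 = 65/8
8 + 1/(65/8) = 8 + 8/65 = 528/65
8 + 1/(528/65) = 8 + 65/528 = 4289/528
4 + 1/(4289/528) = 4 + 528/4289 = 17684/4289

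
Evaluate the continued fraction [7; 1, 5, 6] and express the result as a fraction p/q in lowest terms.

290/37

Use the convergent recurrence hₖ = aₖ·hₖ₋₁ + hₖ₋₂ (and likewise for the denominators kₖ):
a_0 = 7: 7/1
a_1 = 1: 8/1
a_2 = 5: 47/6
a_3 = 6: 290/37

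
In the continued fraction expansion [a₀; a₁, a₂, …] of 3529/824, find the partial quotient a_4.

Repeatedly divide and take the remainder:
3529 = 4·824 + 233, so a_0 = 4
824 = 3·233 + 125, so a_1 = 3
233 = 1·125 + 108, so a_2 = 1
125 = 1·108 + 17, so a_3 = 1
108 = 6·17 + 6, so a_4 = 6

6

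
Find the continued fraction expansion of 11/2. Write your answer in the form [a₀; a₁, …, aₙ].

[5; 2]

Run the Euclidean algorithm, recording each quotient:
11 ÷ 2 → quotient 5, remainder 1
2 ÷ 1 → quotient 2, remainder 0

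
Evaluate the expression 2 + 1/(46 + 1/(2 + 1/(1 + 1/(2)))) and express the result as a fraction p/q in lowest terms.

750/371

Starting at the tail and folding back:
Start with 2.
1 + 1/(2/1) = 1 + 1/2 = 3/2
2 + 1/(3/2) = 2 + 2/3 = 8/3
46 + 1/(8/3) = 46 + 3/8 = 371/8
2 + 1/(371/8) = 2 + 8/371 = 750/371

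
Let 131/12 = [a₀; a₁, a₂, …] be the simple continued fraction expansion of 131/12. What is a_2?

131 ÷ 12 → quotient 10, remainder 11
12 ÷ 11 → quotient 1, remainder 1
11 ÷ 1 → quotient 11, remainder 0

11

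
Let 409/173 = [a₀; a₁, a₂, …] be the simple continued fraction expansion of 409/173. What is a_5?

15

Apply division with remainder until the remainder is 0:
⌊409/173⌋ = 2, remainder 63
⌊173/63⌋ = 2, remainder 47
⌊63/47⌋ = 1, remainder 16
⌊47/16⌋ = 2, remainder 15
⌊16/15⌋ = 1, remainder 1
⌊15/1⌋ = 15, remainder 0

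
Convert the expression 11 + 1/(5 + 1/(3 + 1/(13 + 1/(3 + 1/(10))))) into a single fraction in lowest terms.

75663/6763

Start with 10.
3 + 1/(10/1) = 3 + 1/10 = 31/10
13 + 1/(31/10) = 13 + 10/31 = 413/31
3 + 1/(413/31) = 3 + 31/413 = 1270/413
5 + 1/(1270/413) = 5 + 413/1270 = 6763/1270
11 + 1/(6763/1270) = 11 + 1270/6763 = 75663/6763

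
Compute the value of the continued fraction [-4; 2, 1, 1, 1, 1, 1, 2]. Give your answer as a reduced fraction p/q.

-199/55

Work from the innermost term outward:
Start with 2.
1 + 1/(2/1) = 1 + 1/2 = 3/2
1 + 1/(3/2) = 1 + 2/3 = 5/3
1 + 1/(5/3) = 1 + 3/5 = 8/5
1 + 1/(8/5) = 1 + 5/8 = 13/8
1 + 1/(13/8) = 1 + 8/13 = 21/13
2 + 1/(21/13) = 2 + 13/21 = 55/21
-4 + 1/(55/21) = -4 + 21/55 = -199/55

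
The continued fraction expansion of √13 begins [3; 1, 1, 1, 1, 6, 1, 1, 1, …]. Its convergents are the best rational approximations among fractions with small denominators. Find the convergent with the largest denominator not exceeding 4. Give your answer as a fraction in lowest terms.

11/3

a_0 = 3: 3/1  (≤ bound)
a_1 = 1: 4/1  (≤ bound)
a_2 = 1: 7/2  (≤ bound)
a_3 = 1: 11/3  (≤ bound)
a_4 = 1: 18/5  (> 4, stop)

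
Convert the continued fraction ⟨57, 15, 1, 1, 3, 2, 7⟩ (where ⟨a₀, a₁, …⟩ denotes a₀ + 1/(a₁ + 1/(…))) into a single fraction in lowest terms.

a_0 = 57: 57/1
a_1 = 15: 856/15
a_2 = 1: 913/16
a_3 = 1: 1769/31
a_4 = 3: 6220/109
a_5 = 2: 14209/249
a_6 = 7: 105683/1852

105683/1852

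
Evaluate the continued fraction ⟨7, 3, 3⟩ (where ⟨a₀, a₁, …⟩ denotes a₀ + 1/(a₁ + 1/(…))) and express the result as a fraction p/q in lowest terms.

73/10

Start with 3.
3 + 1/(3/1) = 3 + 1/3 = 10/3
7 + 1/(10/3) = 7 + 3/10 = 73/10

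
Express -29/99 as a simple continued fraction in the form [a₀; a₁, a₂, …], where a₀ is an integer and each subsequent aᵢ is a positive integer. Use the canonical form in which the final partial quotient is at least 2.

Run the Euclidean algorithm, recording each quotient:
⌊-29/99⌋ = -1, remainder 70
⌊99/70⌋ = 1, remainder 29
⌊70/29⌋ = 2, remainder 12
⌊29/12⌋ = 2, remainder 5
⌊12/5⌋ = 2, remainder 2
⌊5/2⌋ = 2, remainder 1
⌊2/1⌋ = 2, remainder 0

[-1; 1, 2, 2, 2, 2, 2]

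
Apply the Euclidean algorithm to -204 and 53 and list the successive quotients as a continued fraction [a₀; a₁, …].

[-4; 6, 1, 1, 1, 2]

Repeatedly divide and take the remainder:
⌊-204/53⌋ = -4, remainder 8
⌊53/8⌋ = 6, remainder 5
⌊8/5⌋ = 1, remainder 3
⌊5/3⌋ = 1, remainder 2
⌊3/2⌋ = 1, remainder 1
⌊2/1⌋ = 2, remainder 0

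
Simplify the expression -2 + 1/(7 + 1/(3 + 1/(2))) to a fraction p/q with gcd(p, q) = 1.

-95/51

Work from the innermost term outward:
Start with 2.
3 + 1/(2/1) = 3 + 1/2 = 7/2
7 + 1/(7/2) = 7 + 2/7 = 51/7
-2 + 1/(51/7) = -2 + 7/51 = -95/51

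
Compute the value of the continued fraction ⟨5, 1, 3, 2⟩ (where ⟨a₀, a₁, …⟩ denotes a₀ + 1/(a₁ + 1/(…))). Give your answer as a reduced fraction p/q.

52/9

Starting at the tail and folding back:
Start with 2.
3 + 1/(2/1) = 3 + 1/2 = 7/2
1 + 1/(7/2) = 1 + 2/7 = 9/7
5 + 1/(9/7) = 5 + 7/9 = 52/9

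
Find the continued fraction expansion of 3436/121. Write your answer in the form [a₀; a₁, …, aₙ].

[28; 2, 1, 1, 11, 2]

⌊3436/121⌋ = 28, remainder 48
⌊121/48⌋ = 2, remainder 25
⌊48/25⌋ = 1, remainder 23
⌊25/23⌋ = 1, remainder 2
⌊23/2⌋ = 11, remainder 1
⌊2/1⌋ = 2, remainder 0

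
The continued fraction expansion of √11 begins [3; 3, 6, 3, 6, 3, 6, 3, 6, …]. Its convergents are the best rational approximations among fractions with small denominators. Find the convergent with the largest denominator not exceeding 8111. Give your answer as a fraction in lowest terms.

List convergents until the denominator exceeds the bound:
a_0 = 3: 3/1  (≤ bound)
a_1 = 3: 10/3  (≤ bound)
a_2 = 6: 63/19  (≤ bound)
a_3 = 3: 199/60  (≤ bound)
a_4 = 6: 1257/379  (≤ bound)
a_5 = 3: 3970/1197  (≤ bound)
a_6 = 6: 25077/7561  (≤ bound)
a_7 = 3: 79201/23880  (> 8111, stop)

25077/7561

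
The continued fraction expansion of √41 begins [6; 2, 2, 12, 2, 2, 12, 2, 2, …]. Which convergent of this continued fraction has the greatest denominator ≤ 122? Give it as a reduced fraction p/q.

397/62

a_0 = 6: 6/1  (≤ bound)
a_1 = 2: 13/2  (≤ bound)
a_2 = 2: 32/5  (≤ bound)
a_3 = 12: 397/62  (≤ bound)
a_4 = 2: 826/129  (> 122, stop)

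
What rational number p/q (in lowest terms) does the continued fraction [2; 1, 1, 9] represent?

48/19

Collapse the nested fraction from the inside out:
Start with 9.
1 + 1/(9/1) = 1 + 1/9 = 10/9
1 + 1/(10/9) = 1 + 9/10 = 19/10
2 + 1/(19/10) = 2 + 10/19 = 48/19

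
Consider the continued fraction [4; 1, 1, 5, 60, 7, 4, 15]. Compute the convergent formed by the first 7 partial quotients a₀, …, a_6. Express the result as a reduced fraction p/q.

87461/19242

Starting at the tail and folding back:
Start with 4.
7 + 1/(4/1) = 7 + 1/4 = 29/4
60 + 1/(29/4) = 60 + 4/29 = 1744/29
5 + 1/(1744/29) = 5 + 29/1744 = 8749/1744
1 + 1/(8749/1744) = 1 + 1744/8749 = 10493/8749
1 + 1/(10493/8749) = 1 + 8749/10493 = 19242/10493
4 + 1/(19242/10493) = 4 + 10493/19242 = 87461/19242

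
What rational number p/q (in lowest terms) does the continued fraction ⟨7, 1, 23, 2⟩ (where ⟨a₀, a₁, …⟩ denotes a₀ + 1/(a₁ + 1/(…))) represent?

Start with 2.
23 + 1/(2/1) = 23 + 1/2 = 47/2
1 + 1/(47/2) = 1 + 2/47 = 49/47
7 + 1/(49/47) = 7 + 47/49 = 390/49

390/49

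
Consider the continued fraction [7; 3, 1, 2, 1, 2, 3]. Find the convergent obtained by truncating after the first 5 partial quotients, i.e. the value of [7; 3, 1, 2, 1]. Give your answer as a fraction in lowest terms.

109/15

Starting at the tail and folding back:
Start with 1.
2 + 1/(1/1) = 2 + 1/1 = 3/1
1 + 1/(3/1) = 1 + 1/3 = 4/3
3 + 1/(4/3) = 3 + 3/4 = 15/4
7 + 1/(15/4) = 7 + 4/15 = 109/15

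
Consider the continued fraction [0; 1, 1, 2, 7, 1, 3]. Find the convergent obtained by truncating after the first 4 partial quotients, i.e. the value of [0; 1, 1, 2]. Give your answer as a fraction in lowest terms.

3/5

a_0 = 0: 0/1
a_1 = 1: 1/1
a_2 = 1: 1/2
a_3 = 2: 3/5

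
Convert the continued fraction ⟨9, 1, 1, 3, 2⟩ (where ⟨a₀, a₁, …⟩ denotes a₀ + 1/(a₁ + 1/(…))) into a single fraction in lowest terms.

153/16

Build up convergents one term at a time:
a_0 = 9: 9/1
a_1 = 1: 10/1
a_2 = 1: 19/2
a_3 = 3: 67/7
a_4 = 2: 153/16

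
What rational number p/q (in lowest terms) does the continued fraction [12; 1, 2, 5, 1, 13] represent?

Starting at the tail and folding back:
Start with 13.
1 + 1/(13/1) = 1 + 1/13 = 14/13
5 + 1/(14/13) = 5 + 13/14 = 83/14
2 + 1/(83/14) = 2 + 14/83 = 180/83
1 + 1/(180/83) = 1 + 83/180 = 263/180
12 + 1/(263/180) = 12 + 180/263 = 3336/263

3336/263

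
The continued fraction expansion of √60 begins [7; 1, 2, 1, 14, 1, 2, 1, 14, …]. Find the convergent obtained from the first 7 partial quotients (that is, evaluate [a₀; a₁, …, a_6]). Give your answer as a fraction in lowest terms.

Compute successive convergents:
a_0 = 7: 7/1
a_1 = 1: 8/1
a_2 = 2: 23/3
a_3 = 1: 31/4
a_4 = 14: 457/59
a_5 = 1: 488/63
a_6 = 2: 1433/185

1433/185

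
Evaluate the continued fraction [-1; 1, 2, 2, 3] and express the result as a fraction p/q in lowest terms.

-7/24

a_0 = -1: -1/1
a_1 = 1: 0/1
a_2 = 2: -1/3
a_3 = 2: -2/7
a_4 = 3: -7/24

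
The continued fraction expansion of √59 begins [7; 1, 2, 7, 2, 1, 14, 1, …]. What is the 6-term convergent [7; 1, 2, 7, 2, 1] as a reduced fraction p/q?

530/69

Use the convergent recurrence hₖ = aₖ·hₖ₋₁ + hₖ₋₂ (and likewise for the denominators kₖ):
a_0 = 7: 7/1
a_1 = 1: 8/1
a_2 = 2: 23/3
a_3 = 7: 169/22
a_4 = 2: 361/47
a_5 = 1: 530/69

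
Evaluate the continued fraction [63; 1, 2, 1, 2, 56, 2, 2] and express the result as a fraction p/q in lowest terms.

Use the convergent recurrence hₖ = aₖ·hₖ₋₁ + hₖ₋₂ (and likewise for the denominators kₖ):
a_0 = 63: 63/1
a_1 = 1: 64/1
a_2 = 2: 191/3
a_3 = 1: 255/4
a_4 = 2: 701/11
a_5 = 56: 39511/620
a_6 = 2: 79723/1251
a_7 = 2: 198957/3122

198957/3122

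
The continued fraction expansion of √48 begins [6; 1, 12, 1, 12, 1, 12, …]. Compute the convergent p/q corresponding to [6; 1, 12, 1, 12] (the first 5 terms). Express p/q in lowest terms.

1254/181

Start with 12.
1 + 1/(12/1) = 1 + 1/12 = 13/12
12 + 1/(13/12) = 12 + 12/13 = 168/13
1 + 1/(168/13) = 1 + 13/168 = 181/168
6 + 1/(181/168) = 6 + 168/181 = 1254/181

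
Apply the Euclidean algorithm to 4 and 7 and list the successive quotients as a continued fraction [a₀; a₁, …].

[0; 1, 1, 3]

Repeatedly divide and take the remainder:
4 ÷ 7 → quotient 0, remainder 4
7 ÷ 4 → quotient 1, remainder 3
4 ÷ 3 → quotient 1, remainder 1
3 ÷ 1 → quotient 3, remainder 0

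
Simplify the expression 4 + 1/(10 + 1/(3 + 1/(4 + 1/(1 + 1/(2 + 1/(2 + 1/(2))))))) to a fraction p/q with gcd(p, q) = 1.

10857/2650

a_0 = 4: 4/1
a_1 = 10: 41/10
a_2 = 3: 127/31
a_3 = 4: 549/134
a_4 = 1: 676/165
a_5 = 2: 1901/464
a_6 = 2: 4478/1093
a_7 = 2: 10857/2650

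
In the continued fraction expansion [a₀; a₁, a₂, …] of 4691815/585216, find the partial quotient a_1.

58

Run the Euclidean algorithm, recording each quotient:
⌊4691815/585216⌋ = 8, remainder 10087
⌊585216/10087⌋ = 58, remainder 170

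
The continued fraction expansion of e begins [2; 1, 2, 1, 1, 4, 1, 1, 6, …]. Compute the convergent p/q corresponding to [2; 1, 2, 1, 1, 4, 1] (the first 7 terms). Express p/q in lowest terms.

a_0 = 2: 2/1
a_1 = 1: 3/1
a_2 = 2: 8/3
a_3 = 1: 11/4
a_4 = 1: 19/7
a_5 = 4: 87/32
a_6 = 1: 106/39

106/39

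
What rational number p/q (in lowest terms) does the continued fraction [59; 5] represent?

Starting at the tail and folding back:
Start with 5.
59 + 1/(5/1) = 59 + 1/5 = 296/5

296/5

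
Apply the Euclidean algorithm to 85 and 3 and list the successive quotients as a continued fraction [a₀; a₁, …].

⌊85/3⌋ = 28, remainder 1
⌊3/1⌋ = 3, remainder 0

[28; 3]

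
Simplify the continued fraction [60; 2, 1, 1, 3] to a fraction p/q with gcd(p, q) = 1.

1087/18

Work from the innermost term outward:
Start with 3.
1 + 1/(3/1) = 1 + 1/3 = 4/3
1 + 1/(4/3) = 1 + 3/4 = 7/4
2 + 1/(7/4) = 2 + 4/7 = 18/7
60 + 1/(18/7) = 60 + 7/18 = 1087/18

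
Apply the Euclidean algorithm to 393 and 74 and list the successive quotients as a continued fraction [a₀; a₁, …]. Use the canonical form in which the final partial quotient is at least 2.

⌊393/74⌋ = 5, remainder 23
⌊74/23⌋ = 3, remainder 5
⌊23/5⌋ = 4, remainder 3
⌊5/3⌋ = 1, remainder 2
⌊3/2⌋ = 1, remainder 1
⌊2/1⌋ = 2, remainder 0

[5; 3, 4, 1, 1, 2]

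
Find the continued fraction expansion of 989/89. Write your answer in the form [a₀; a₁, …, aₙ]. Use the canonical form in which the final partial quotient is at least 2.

Repeatedly divide and take the remainder:
989 = 11·89 + 10, so a_0 = 11
89 = 8·10 + 9, so a_1 = 8
10 = 1·9 + 1, so a_2 = 1
9 = 9·1 + 0, so a_3 = 9

[11; 8, 1, 9]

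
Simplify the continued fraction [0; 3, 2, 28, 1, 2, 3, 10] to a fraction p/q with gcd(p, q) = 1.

6015/21001

Compute successive convergents:
a_0 = 0: 0/1
a_1 = 3: 1/3
a_2 = 2: 2/7
a_3 = 28: 57/199
a_4 = 1: 59/206
a_5 = 2: 175/611
a_6 = 3: 584/2039
a_7 = 10: 6015/21001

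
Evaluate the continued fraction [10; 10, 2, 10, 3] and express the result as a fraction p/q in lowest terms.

Build up convergents one term at a time:
a_0 = 10: 10/1
a_1 = 10: 101/10
a_2 = 2: 212/21
a_3 = 10: 2221/220
a_4 = 3: 6875/681

6875/681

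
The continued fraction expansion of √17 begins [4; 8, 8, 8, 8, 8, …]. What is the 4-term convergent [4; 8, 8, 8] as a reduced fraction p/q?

2177/528

Collapse the nested fraction from the inside out:
Start with 8.
8 + 1/(8/1) = 8 + 1/8 = 65/8
8 + 1/(65/8) = 8 + 8/65 = 528/65
4 + 1/(528/65) = 4 + 65/528 = 2177/528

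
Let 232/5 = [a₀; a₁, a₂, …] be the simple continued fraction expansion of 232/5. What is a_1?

Repeatedly divide and take the remainder:
232 ÷ 5 → quotient 46, remainder 2
5 ÷ 2 → quotient 2, remainder 1

2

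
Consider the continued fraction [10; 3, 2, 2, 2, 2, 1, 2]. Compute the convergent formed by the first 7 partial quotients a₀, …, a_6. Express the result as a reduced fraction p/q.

Work from the innermost term outward:
Start with 1.
2 + 1/(1/1) = 2 + 1/1 = 3/1
2 + 1/(3/1) = 2 + 1/3 = 7/3
2 + 1/(7/3) = 2 + 3/7 = 17/7
2 + 1/(17/7) = 2 + 7/17 = 41/17
3 + 1/(41/17) = 3 + 17/41 = 140/41
10 + 1/(140/41) = 10 + 41/140 = 1441/140

1441/140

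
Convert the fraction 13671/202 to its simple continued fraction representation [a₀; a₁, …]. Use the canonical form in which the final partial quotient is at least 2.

[67; 1, 2, 9, 3, 2]

13671 = 67·202 + 137, so a_0 = 67
202 = 1·137 + 65, so a_1 = 1
137 = 2·65 + 7, so a_2 = 2
65 = 9·7 + 2, so a_3 = 9
7 = 3·2 + 1, so a_4 = 3
2 = 2·1 + 0, so a_5 = 2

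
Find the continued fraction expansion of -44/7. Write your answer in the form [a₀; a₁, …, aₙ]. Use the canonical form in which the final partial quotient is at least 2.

⌊-44/7⌋ = -7, remainder 5
⌊7/5⌋ = 1, remainder 2
⌊5/2⌋ = 2, remainder 1
⌊2/1⌋ = 2, remainder 0

[-7; 1, 2, 2]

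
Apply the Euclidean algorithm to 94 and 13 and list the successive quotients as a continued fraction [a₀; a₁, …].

Run the Euclidean algorithm, recording each quotient:
94 ÷ 13 → quotient 7, remainder 3
13 ÷ 3 → quotient 4, remainder 1
3 ÷ 1 → quotient 3, remainder 0

[7; 4, 3]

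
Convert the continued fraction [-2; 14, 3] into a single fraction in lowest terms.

Use the convergent recurrence hₖ = aₖ·hₖ₋₁ + hₖ₋₂ (and likewise for the denominators kₖ):
a_0 = -2: -2/1
a_1 = 14: -27/14
a_2 = 3: -83/43

-83/43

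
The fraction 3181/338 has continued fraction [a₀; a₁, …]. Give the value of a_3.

3

Repeatedly divide and take the remainder:
⌊3181/338⌋ = 9, remainder 139
⌊338/139⌋ = 2, remainder 60
⌊139/60⌋ = 2, remainder 19
⌊60/19⌋ = 3, remainder 3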